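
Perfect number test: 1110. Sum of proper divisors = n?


Proper divisors of 1110: 1, 2, 3, 5, 6, 10, 15, 30, 37, 74, 111, 185, 222, 370, 555
Sum = 1 + 2 + 3 + 5 + 6 + 10 + 15 + 30 + 37 + 74 + 111 + 185 + 222 + 370 + 555 = 1626

No, 1110 is not perfect (1626 ≠ 1110)


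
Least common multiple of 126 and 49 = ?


GCD(126, 49) = 7
LCM = 126*49/7 = 6174/7 = 882

LCM = 882


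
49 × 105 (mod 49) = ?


49 × 105 = 5145
5145 mod 49 = 0


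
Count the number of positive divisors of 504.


504 = 2^3 × 3^2 × 7^1
d(504) = (3+1) × (2+1) × (1+1) = 24

24 divisors


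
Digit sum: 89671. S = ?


8 + 9 + 6 + 7 + 1 = 31


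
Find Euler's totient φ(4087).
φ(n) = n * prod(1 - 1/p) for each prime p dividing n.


4087 = 61 × 67
Prime factors: 61, 67
φ(4087) = 4087 × (1-1/61) × (1-1/67)
= 4087 × 60/61 × 66/67 = 3960

φ(4087) = 3960


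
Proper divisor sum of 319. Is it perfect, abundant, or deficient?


Proper divisors: 1, 11, 29
Sum = 1 + 11 + 29 = 41
41 < 319 → deficient

s(319) = 41 (deficient)


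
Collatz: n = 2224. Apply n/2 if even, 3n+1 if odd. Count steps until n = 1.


2224 → 1112 → 556 → 278 → 139 → 418 → 209 → 628 → 314 → 157 → 472 → 236 → 118 → 59 → 178 → 89 → 268 → 134 → 67 → 202 → 101 → 304 → 152 → 76 → 38 → 19 → 58 → 29 → 88 → 44 → 22 → 11 → 34 → 17 → 52 → 26 → 13 → 40 → 20 → 10 → 5 → 16 → 8 → 4 → 2 → 1
Total steps = 45

45 steps


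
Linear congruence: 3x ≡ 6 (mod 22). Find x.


GCD(3, 22) = 1, unique solution
a^(-1) mod 22 = 15
x = 15 * 6 mod 22 = 2

x ≡ 2 (mod 22)


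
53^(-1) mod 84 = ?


Use the extended Euclidean algorithm on (84, 53); each row r = 84*s + 53*t:
r=84, s=1, t=0
r=53, s=0, t=1
q=1: r=31, s=1, t=-1   [84*(1) + 53*(-1) = 31]
q=1: r=22, s=-1, t=2   [84*(-1) + 53*(2) = 22]
q=1: r=9, s=2, t=-3   [84*(2) + 53*(-3) = 9]
q=2: r=4, s=-5, t=8   [84*(-5) + 53*(8) = 4]
q=2: r=1, s=12, t=-19   [84*(12) + 53*(-19) = 1]
q=4: r=0, s=-53, t=84   [84*(-53) + 53*(84) = 0]
GCD = 1 with t = -19, so 53*(-19) ≡ 1 (mod 84)
Inverse = -19 mod 84 = 65
Check: 53 * 65 = 3445 ≡ 1 (mod 84)

53^(-1) ≡ 65 (mod 84)


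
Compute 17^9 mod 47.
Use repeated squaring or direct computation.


17^1 mod 47 = 17
17^2 mod 47 = 7
17^3 mod 47 = 25
17^4 mod 47 = 2
17^5 mod 47 = 34
17^6 mod 47 = 14
17^7 mod 47 = 3
17^8 mod 47 = 4
17^9 mod 47 = 21


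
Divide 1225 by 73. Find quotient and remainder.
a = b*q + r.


1225 = 73 * 16 + 57
Check: 1168 + 57 = 1225

q = 16, r = 57


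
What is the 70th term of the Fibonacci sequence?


Sequence: 1, 1, 2, 3, 5, 8, 13, 21, 34, 55, 89, 144, 233, 377, 610, 987, 1597, 2584, 4181, 6765, 10946, 17711, 28657, 46368, 75025, 121393, 196418, 317811, 514229, 832040, 1346269, 2178309, 3524578, 5702887, 9227465, 14930352, 24157817, 39088169, 63245986, 102334155, 165580141, 267914296, 433494437, 701408733, 1134903170, 1836311903, 2971215073, 4807526976, 7778742049, 12586269025, 20365011074, 32951280099, 53316291173, 86267571272, 139583862445, 225851433717, 365435296162, 591286729879, 956722026041, 1548008755920, 2504730781961, 4052739537881, 6557470319842, 10610209857723, 17167680177565, 27777890035288, 44945570212853, 72723460248141, 117669030460994, 190392490709135
F(70) = 190392490709135


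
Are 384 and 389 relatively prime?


Euclidean algorithm:
389 = 1 * 384 + 5
384 = 76 * 5 + 4
5 = 1 * 4 + 1
4 = 4 * 1 + 0
GCD(384, 389) = 1

Yes, coprime (GCD = 1)


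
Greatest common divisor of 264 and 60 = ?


264 = 4 * 60 + 24
60 = 2 * 24 + 12
24 = 2 * 12 + 0
GCD = 12


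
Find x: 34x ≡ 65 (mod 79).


GCD(34, 79) = 1, unique solution
a^(-1) mod 79 = 7
x = 7 * 65 mod 79 = 60

x ≡ 60 (mod 79)


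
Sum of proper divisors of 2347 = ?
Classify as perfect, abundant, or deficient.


Proper divisors: 1
Sum = 1 = 1
1 < 2347 → deficient

s(2347) = 1 (deficient)


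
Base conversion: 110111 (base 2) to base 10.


110111 (base 2) = 55 (decimal)
55 (decimal) = 55 (base 10)


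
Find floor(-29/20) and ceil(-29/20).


-29/20 = -1.4500
floor = -2
ceil = -1

floor = -2, ceil = -1


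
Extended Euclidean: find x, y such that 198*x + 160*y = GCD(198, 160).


Tabular extended Euclidean (each row: r = 198*s + 160*t):
r=198, s=1, t=0
r=160, s=0, t=1
q=1: r=38, s=1, t=-1   [198*(1) + 160*(-1) = 38]
q=4: r=8, s=-4, t=5   [198*(-4) + 160*(5) = 8]
q=4: r=6, s=17, t=-21   [198*(17) + 160*(-21) = 6]
q=1: r=2, s=-21, t=26   [198*(-21) + 160*(26) = 2]
q=3: r=0, s=80, t=-99   [198*(80) + 160*(-99) = 0]
GCD = 2; from the row with r=2: x=-21, y=26
Check: 198*(-21) + 160*(26) = -4158 + 4160 = 2

GCD = 2, x = -21, y = 26


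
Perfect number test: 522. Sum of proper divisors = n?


Proper divisors of 522: 1, 2, 3, 6, 9, 18, 29, 58, 87, 174, 261
Sum = 1 + 2 + 3 + 6 + 9 + 18 + 29 + 58 + 87 + 174 + 261 = 648

No, 522 is not perfect (648 ≠ 522)


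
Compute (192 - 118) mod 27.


192 - 118 = 74
74 mod 27 = 20


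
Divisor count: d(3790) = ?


3790 = 2^1 × 5^1 × 379^1
d(3790) = (1+1) × (1+1) × (1+1) = 8

8 divisors


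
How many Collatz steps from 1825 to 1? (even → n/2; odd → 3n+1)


1825 → 5476 → 2738 → 1369 → 4108 → 2054 → 1027 → 3082 → 1541 → 4624 → 2312 → 1156 → 578 → 289 → 868 → 434 → 217 → 652 → 326 → 163 → 490 → 245 → 736 → 368 → 184 → 92 → 46 → 23 → 70 → 35 → 106 → 53 → 160 → 80 → 40 → 20 → 10 → 5 → 16 → 8 → 4 → 2 → 1
Total steps = 42

42 steps


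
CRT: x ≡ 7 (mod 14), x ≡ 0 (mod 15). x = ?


M = 14*15 = 210
M1 = M/14 = 15, M2 = M/15 = 14
M1^(-1) mod 14 = 1, M2^(-1) mod 15 = 14
x = 7*15*1 + 0*14*14 = 105
105 mod 210 = 105
Check: 105 mod 14 = 7 ✓, 105 mod 15 = 0 ✓

x ≡ 105 (mod 210)


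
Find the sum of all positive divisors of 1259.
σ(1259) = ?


Divisors of 1259: 1, 1259
Sum = 1 + 1259 = 1260

σ(1259) = 1260


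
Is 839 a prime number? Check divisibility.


Check divisors up to sqrt(839) = 28.9655
No divisors found.
839 is prime.

Yes, 839 is prime


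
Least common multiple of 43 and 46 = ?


GCD(43, 46) = 1
LCM = 43*46/1 = 1978/1 = 1978

LCM = 1978


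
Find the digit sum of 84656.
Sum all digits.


8 + 4 + 6 + 5 + 6 = 29


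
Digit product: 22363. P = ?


2 × 2 × 3 × 6 × 3 = 216


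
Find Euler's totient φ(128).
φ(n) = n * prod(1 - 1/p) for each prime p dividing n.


128 = 2^7
Prime factors: 2
φ(128) = 128 × (1-1/2)
= 128 × 1/2 = 64

φ(128) = 64


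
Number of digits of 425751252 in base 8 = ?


425751252 in base 8 = 3130071324
Number of digits = 10

10 digits (base 8)


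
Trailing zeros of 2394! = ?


floor(2394/5) = 478
floor(2394/25) = 95
floor(2394/125) = 19
floor(2394/625) = 3
Total = 595

595 trailing zeros


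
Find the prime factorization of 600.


600 / 2 = 300
300 / 2 = 150
150 / 2 = 75
75 / 3 = 25
25 / 5 = 5
5 / 5 = 1
600 = 2^3 × 3 × 5^2


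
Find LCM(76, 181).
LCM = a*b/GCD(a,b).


GCD(76, 181) = 1
LCM = 76*181/1 = 13756/1 = 13756

LCM = 13756


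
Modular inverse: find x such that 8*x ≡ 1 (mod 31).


Use the extended Euclidean algorithm on (31, 8); each row r = 31*s + 8*t:
r=31, s=1, t=0
r=8, s=0, t=1
q=3: r=7, s=1, t=-3   [31*(1) + 8*(-3) = 7]
q=1: r=1, s=-1, t=4   [31*(-1) + 8*(4) = 1]
q=7: r=0, s=8, t=-31   [31*(8) + 8*(-31) = 0]
GCD = 1 with t = 4, so 8*(4) ≡ 1 (mod 31)
Inverse = 4 mod 31 = 4
Check: 8 * 4 = 32 ≡ 1 (mod 31)

8^(-1) ≡ 4 (mod 31)


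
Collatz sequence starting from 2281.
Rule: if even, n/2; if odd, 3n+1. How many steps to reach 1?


2281 → 6844 → 3422 → 1711 → 5134 → 2567 → 7702 → 3851 → 11554 → 5777 → 17332 → 8666 → 4333 → 13000 → 6500 → 3250 → 1625 → 4876 → 2438 → 1219 → 3658 → 1829 → 5488 → 2744 → 1372 → 686 → 343 → 1030 → 515 → 1546 → 773 → 2320 → 1160 → 580 → 290 → 145 → 436 → 218 → 109 → 328 → 164 → 82 → 41 → 124 → 62 → 31 → 94 → 47 → 142 → 71 → 214 → 107 → 322 → 161 → 484 → 242 → 121 → 364 → 182 → 91 → 274 → 137 → 412 → 206 → 103 → 310 → 155 → 466 → 233 → 700 → 350 → 175 → 526 → 263 → 790 → 395 → 1186 → 593 → 1780 → 890 → 445 → 1336 → 668 → 334 → 167 → 502 → 251 → 754 → 377 → 1132 → 566 → 283 → 850 → 425 → 1276 → 638 → 319 → 958 → 479 → 1438 → 719 → 2158 → 1079 → 3238 → 1619 → 4858 → 2429 → 7288 → 3644 → 1822 → 911 → 2734 → 1367 → 4102 → 2051 → 6154 → 3077 → 9232 → 4616 → 2308 → 1154 → 577 → 1732 → 866 → 433 → 1300 → 650 → 325 → 976 → 488 → 244 → 122 → 61 → 184 → 92 → 46 → 23 → 70 → 35 → 106 → 53 → 160 → 80 → 40 → 20 → 10 → 5 → 16 → 8 → 4 → 2 → 1
Total steps = 151

151 steps


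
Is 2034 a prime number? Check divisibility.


2034 / 2 = 1017 (exact division)
2034 is NOT prime.

No, 2034 is not prime


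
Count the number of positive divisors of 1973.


1973 = 1973^1
d(1973) = (1+1) = 2

2 divisors


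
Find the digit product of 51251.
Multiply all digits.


5 × 1 × 2 × 5 × 1 = 50


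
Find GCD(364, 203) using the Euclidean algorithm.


364 = 1 * 203 + 161
203 = 1 * 161 + 42
161 = 3 * 42 + 35
42 = 1 * 35 + 7
35 = 5 * 7 + 0
GCD = 7


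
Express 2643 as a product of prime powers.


2643 / 3 = 881
881 / 881 = 1
2643 = 3 × 881


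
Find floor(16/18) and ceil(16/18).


16/18 = 0.8889
floor = 0
ceil = 1

floor = 0, ceil = 1


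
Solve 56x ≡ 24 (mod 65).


GCD(56, 65) = 1, unique solution
a^(-1) mod 65 = 36
x = 36 * 24 mod 65 = 19

x ≡ 19 (mod 65)


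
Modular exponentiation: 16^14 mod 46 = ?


16^1 mod 46 = 16
16^2 mod 46 = 26
16^3 mod 46 = 2
16^4 mod 46 = 32
16^5 mod 46 = 6
16^6 mod 46 = 4
16^7 mod 46 = 18
16^8 mod 46 = 12
16^9 mod 46 = 8
16^10 mod 46 = 36
16^11 mod 46 = 24
16^12 mod 46 = 16
16^13 mod 46 = 26
16^14 mod 46 = 2


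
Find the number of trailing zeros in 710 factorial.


floor(710/5) = 142
floor(710/25) = 28
floor(710/125) = 5
floor(710/625) = 1
Total = 176

176 trailing zeros


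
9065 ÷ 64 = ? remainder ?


9065 = 64 * 141 + 41
Check: 9024 + 41 = 9065

q = 141, r = 41


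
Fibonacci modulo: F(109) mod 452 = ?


F(k) mod 452 for k=1..109:
1, 1, 2, 3, 5, 8, 13, 21, 34, 55, 89, 144, 233, 377, 158, 83, 241, 324, 113, 437, 98, 83, 181, 264, 445, 257, 250, 55, 305, 360, 213, 121, 334, 3, 337, 340, 225, 113, 338, 451, 337, 336, 221, 105, 326, 431, 305, 284, 137, 421, 106, 75, 181, 256, 437, 241, 226, 15, 241, 256, 45, 301, 346, 195, 89, 284, 373, 205, 126, 331, 5, 336, 341, 225, 114, 339, 1, 340, 341, 229, 118, 347, 13, 360, 373, 281, 202, 31, 233, 264, 45, 309, 354, 211, 113, 324, 437, 309, 294, 151, 445, 144, 137, 281, 418, 247, 213, 8, 221
F(109) mod 452 = 221


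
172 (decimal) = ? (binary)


172 (base 10) = 172 (decimal)
172 (decimal) = 10101100 (base 2)


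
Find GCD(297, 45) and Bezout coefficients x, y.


Tabular extended Euclidean (each row: r = 297*s + 45*t):
r=297, s=1, t=0
r=45, s=0, t=1
q=6: r=27, s=1, t=-6   [297*(1) + 45*(-6) = 27]
q=1: r=18, s=-1, t=7   [297*(-1) + 45*(7) = 18]
q=1: r=9, s=2, t=-13   [297*(2) + 45*(-13) = 9]
q=2: r=0, s=-5, t=33   [297*(-5) + 45*(33) = 0]
GCD = 9; from the row with r=9: x=2, y=-13
Check: 297*(2) + 45*(-13) = 594 - 585 = 9

GCD = 9, x = 2, y = -13


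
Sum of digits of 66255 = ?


6 + 6 + 2 + 5 + 5 = 24


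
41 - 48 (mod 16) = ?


41 - 48 = -7
-7 mod 16 = 9


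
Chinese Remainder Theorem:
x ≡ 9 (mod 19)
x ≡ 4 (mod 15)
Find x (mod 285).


M = 19*15 = 285
M1 = M/19 = 15, M2 = M/15 = 19
M1^(-1) mod 19 = 14, M2^(-1) mod 15 = 4
x = 9*15*14 + 4*19*4 = 2194
2194 mod 285 = 199
Check: 199 mod 19 = 9 ✓, 199 mod 15 = 4 ✓

x ≡ 199 (mod 285)


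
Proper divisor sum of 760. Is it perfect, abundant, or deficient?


Proper divisors: 1, 2, 4, 5, 8, 10, 19, 20, 38, 40, 76, 95, 152, 190, 380
Sum = 1 + 2 + 4 + 5 + 8 + 10 + 19 + 20 + 38 + 40 + 76 + 95 + 152 + 190 + 380 = 1040
1040 > 760 → abundant

s(760) = 1040 (abundant)


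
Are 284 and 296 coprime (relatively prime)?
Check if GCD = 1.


Euclidean algorithm:
296 = 1 * 284 + 12
284 = 23 * 12 + 8
12 = 1 * 8 + 4
8 = 2 * 4 + 0
GCD(284, 296) = 4

No, not coprime (GCD = 4)


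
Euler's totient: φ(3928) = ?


3928 = 2^3 × 491
Prime factors: 2, 491
φ(3928) = 3928 × (1-1/2) × (1-1/491)
= 3928 × 1/2 × 490/491 = 1960

φ(3928) = 1960


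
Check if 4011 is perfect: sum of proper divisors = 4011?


Proper divisors of 4011: 1, 3, 7, 21, 191, 573, 1337
Sum = 1 + 3 + 7 + 21 + 191 + 573 + 1337 = 2133

No, 4011 is not perfect (2133 ≠ 4011)


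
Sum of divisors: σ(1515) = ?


Divisors of 1515: 1, 3, 5, 15, 101, 303, 505, 1515
Sum = 1 + 3 + 5 + 15 + 101 + 303 + 505 + 1515 = 2448

σ(1515) = 2448


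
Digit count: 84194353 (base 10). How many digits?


84194353 has 8 digits in base 10
floor(log10(84194353)) + 1 = floor(7.9253) + 1 = 8

8 digits (base 10)


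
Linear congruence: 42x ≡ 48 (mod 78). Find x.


GCD(42, 78) = 6 divides 48
Divide: 7x ≡ 8 (mod 13)
x ≡ 3 (mod 13)


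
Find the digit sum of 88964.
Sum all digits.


8 + 8 + 9 + 6 + 4 = 35


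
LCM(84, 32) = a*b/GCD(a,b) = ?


GCD(84, 32) = 4
LCM = 84*32/4 = 2688/4 = 672

LCM = 672


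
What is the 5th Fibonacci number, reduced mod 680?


F(k) mod 680 for k=1..5:
1, 1, 2, 3, 5
F(5) mod 680 = 5


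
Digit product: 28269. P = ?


2 × 8 × 2 × 6 × 9 = 1728


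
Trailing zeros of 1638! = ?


floor(1638/5) = 327
floor(1638/25) = 65
floor(1638/125) = 13
floor(1638/625) = 2
Total = 407

407 trailing zeros


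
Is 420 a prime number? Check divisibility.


420 / 2 = 210 (exact division)
420 is NOT prime.

No, 420 is not prime


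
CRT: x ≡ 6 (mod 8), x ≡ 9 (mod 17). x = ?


M = 8*17 = 136
M1 = M/8 = 17, M2 = M/17 = 8
M1^(-1) mod 8 = 1, M2^(-1) mod 17 = 15
x = 6*17*1 + 9*8*15 = 1182
1182 mod 136 = 94
Check: 94 mod 8 = 6 ✓, 94 mod 17 = 9 ✓

x ≡ 94 (mod 136)


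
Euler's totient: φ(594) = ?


594 = 2 × 3^3 × 11
Prime factors: 2, 3, 11
φ(594) = 594 × (1-1/2) × (1-1/3) × (1-1/11)
= 594 × 1/2 × 2/3 × 10/11 = 180

φ(594) = 180


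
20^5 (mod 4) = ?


20^1 mod 4 = 0
20^2 mod 4 = 0
20^3 mod 4 = 0
20^4 mod 4 = 0
20^5 mod 4 = 0


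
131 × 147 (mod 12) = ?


131 × 147 = 19257
19257 mod 12 = 9


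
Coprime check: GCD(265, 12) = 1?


Euclidean algorithm:
265 = 22 * 12 + 1
12 = 12 * 1 + 0
GCD(265, 12) = 1

Yes, coprime (GCD = 1)


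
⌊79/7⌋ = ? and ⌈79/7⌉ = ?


79/7 = 11.2857
floor = 11
ceil = 12

floor = 11, ceil = 12


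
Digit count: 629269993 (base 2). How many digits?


629269993 in base 2 = 100101100000011110010111101001
Number of digits = 30

30 digits (base 2)


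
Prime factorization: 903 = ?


903 / 3 = 301
301 / 7 = 43
43 / 43 = 1
903 = 3 × 7 × 43


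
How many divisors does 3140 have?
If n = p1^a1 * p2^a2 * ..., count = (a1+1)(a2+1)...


3140 = 2^2 × 5^1 × 157^1
d(3140) = (2+1) × (1+1) × (1+1) = 12

12 divisors


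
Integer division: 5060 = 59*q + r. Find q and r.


5060 = 59 * 85 + 45
Check: 5015 + 45 = 5060

q = 85, r = 45


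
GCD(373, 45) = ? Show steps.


373 = 8 * 45 + 13
45 = 3 * 13 + 6
13 = 2 * 6 + 1
6 = 6 * 1 + 0
GCD = 1


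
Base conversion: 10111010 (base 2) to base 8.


10111010 (base 2) = 186 (decimal)
186 (decimal) = 272 (base 8)


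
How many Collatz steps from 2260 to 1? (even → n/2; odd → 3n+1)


2260 → 1130 → 565 → 1696 → 848 → 424 → 212 → 106 → 53 → 160 → 80 → 40 → 20 → 10 → 5 → 16 → 8 → 4 → 2 → 1
Total steps = 19

19 steps


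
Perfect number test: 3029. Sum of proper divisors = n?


Proper divisors of 3029: 1, 13, 233
Sum = 1 + 13 + 233 = 247

No, 3029 is not perfect (247 ≠ 3029)


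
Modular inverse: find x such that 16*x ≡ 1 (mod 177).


Use the extended Euclidean algorithm on (177, 16); each row r = 177*s + 16*t:
r=177, s=1, t=0
r=16, s=0, t=1
q=11: r=1, s=1, t=-11   [177*(1) + 16*(-11) = 1]
q=16: r=0, s=-16, t=177   [177*(-16) + 16*(177) = 0]
GCD = 1 with t = -11, so 16*(-11) ≡ 1 (mod 177)
Inverse = -11 mod 177 = 166
Check: 16 * 166 = 2656 ≡ 1 (mod 177)

16^(-1) ≡ 166 (mod 177)


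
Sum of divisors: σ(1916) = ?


Divisors of 1916: 1, 2, 4, 479, 958, 1916
Sum = 1 + 2 + 4 + 479 + 958 + 1916 = 3360

σ(1916) = 3360


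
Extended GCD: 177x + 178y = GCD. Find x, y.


Tabular extended Euclidean (each row: r = 177*s + 178*t):
r=177, s=1, t=0
r=178, s=0, t=1
q=0: r=177, s=1, t=0   [177*(1) + 178*(0) = 177]
q=1: r=1, s=-1, t=1   [177*(-1) + 178*(1) = 1]
q=177: r=0, s=178, t=-177   [177*(178) + 178*(-177) = 0]
GCD = 1; from the row with r=1: x=-1, y=1
Check: 177*(-1) + 178*(1) = -177 + 178 = 1

GCD = 1, x = -1, y = 1


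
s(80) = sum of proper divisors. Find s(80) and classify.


Proper divisors: 1, 2, 4, 5, 8, 10, 16, 20, 40
Sum = 1 + 2 + 4 + 5 + 8 + 10 + 16 + 20 + 40 = 106
106 > 80 → abundant

s(80) = 106 (abundant)


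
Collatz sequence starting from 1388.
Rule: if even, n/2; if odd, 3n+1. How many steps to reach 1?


1388 → 694 → 347 → 1042 → 521 → 1564 → 782 → 391 → 1174 → 587 → 1762 → 881 → 2644 → 1322 → 661 → 1984 → 992 → 496 → 248 → 124 → 62 → 31 → 94 → 47 → 142 → 71 → 214 → 107 → 322 → 161 → 484 → 242 → 121 → 364 → 182 → 91 → 274 → 137 → 412 → 206 → 103 → 310 → 155 → 466 → 233 → 700 → 350 → 175 → 526 → 263 → 790 → 395 → 1186 → 593 → 1780 → 890 → 445 → 1336 → 668 → 334 → 167 → 502 → 251 → 754 → 377 → 1132 → 566 → 283 → 850 → 425 → 1276 → 638 → 319 → 958 → 479 → 1438 → 719 → 2158 → 1079 → 3238 → 1619 → 4858 → 2429 → 7288 → 3644 → 1822 → 911 → 2734 → 1367 → 4102 → 2051 → 6154 → 3077 → 9232 → 4616 → 2308 → 1154 → 577 → 1732 → 866 → 433 → 1300 → 650 → 325 → 976 → 488 → 244 → 122 → 61 → 184 → 92 → 46 → 23 → 70 → 35 → 106 → 53 → 160 → 80 → 40 → 20 → 10 → 5 → 16 → 8 → 4 → 2 → 1
Total steps = 127

127 steps


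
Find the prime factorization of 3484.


3484 / 2 = 1742
1742 / 2 = 871
871 / 13 = 67
67 / 67 = 1
3484 = 2^2 × 13 × 67


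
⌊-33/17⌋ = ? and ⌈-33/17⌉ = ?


-33/17 = -1.9412
floor = -2
ceil = -1

floor = -2, ceil = -1


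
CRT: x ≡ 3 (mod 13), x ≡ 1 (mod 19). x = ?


M = 13*19 = 247
M1 = M/13 = 19, M2 = M/19 = 13
M1^(-1) mod 13 = 11, M2^(-1) mod 19 = 3
x = 3*19*11 + 1*13*3 = 666
666 mod 247 = 172
Check: 172 mod 13 = 3 ✓, 172 mod 19 = 1 ✓

x ≡ 172 (mod 247)


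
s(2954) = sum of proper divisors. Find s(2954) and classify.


Proper divisors: 1, 2, 7, 14, 211, 422, 1477
Sum = 1 + 2 + 7 + 14 + 211 + 422 + 1477 = 2134
2134 < 2954 → deficient

s(2954) = 2134 (deficient)


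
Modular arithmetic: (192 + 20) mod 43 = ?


192 + 20 = 212
212 mod 43 = 40


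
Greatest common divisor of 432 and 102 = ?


432 = 4 * 102 + 24
102 = 4 * 24 + 6
24 = 4 * 6 + 0
GCD = 6


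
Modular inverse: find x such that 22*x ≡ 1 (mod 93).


Use the extended Euclidean algorithm on (93, 22); each row r = 93*s + 22*t:
r=93, s=1, t=0
r=22, s=0, t=1
q=4: r=5, s=1, t=-4   [93*(1) + 22*(-4) = 5]
q=4: r=2, s=-4, t=17   [93*(-4) + 22*(17) = 2]
q=2: r=1, s=9, t=-38   [93*(9) + 22*(-38) = 1]
q=2: r=0, s=-22, t=93   [93*(-22) + 22*(93) = 0]
GCD = 1 with t = -38, so 22*(-38) ≡ 1 (mod 93)
Inverse = -38 mod 93 = 55
Check: 22 * 55 = 1210 ≡ 1 (mod 93)

22^(-1) ≡ 55 (mod 93)


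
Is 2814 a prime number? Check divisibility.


2814 / 2 = 1407 (exact division)
2814 is NOT prime.

No, 2814 is not prime


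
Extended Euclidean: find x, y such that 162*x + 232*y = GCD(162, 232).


Tabular extended Euclidean (each row: r = 162*s + 232*t):
r=162, s=1, t=0
r=232, s=0, t=1
q=0: r=162, s=1, t=0   [162*(1) + 232*(0) = 162]
q=1: r=70, s=-1, t=1   [162*(-1) + 232*(1) = 70]
q=2: r=22, s=3, t=-2   [162*(3) + 232*(-2) = 22]
q=3: r=4, s=-10, t=7   [162*(-10) + 232*(7) = 4]
q=5: r=2, s=53, t=-37   [162*(53) + 232*(-37) = 2]
q=2: r=0, s=-116, t=81   [162*(-116) + 232*(81) = 0]
GCD = 2; from the row with r=2: x=53, y=-37
Check: 162*(53) + 232*(-37) = 8586 - 8584 = 2

GCD = 2, x = 53, y = -37


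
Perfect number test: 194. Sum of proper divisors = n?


Proper divisors of 194: 1, 2, 97
Sum = 1 + 2 + 97 = 100

No, 194 is not perfect (100 ≠ 194)


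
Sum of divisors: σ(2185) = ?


Divisors of 2185: 1, 5, 19, 23, 95, 115, 437, 2185
Sum = 1 + 5 + 19 + 23 + 95 + 115 + 437 + 2185 = 2880

σ(2185) = 2880


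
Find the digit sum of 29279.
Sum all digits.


2 + 9 + 2 + 7 + 9 = 29


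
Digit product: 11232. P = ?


1 × 1 × 2 × 3 × 2 = 12


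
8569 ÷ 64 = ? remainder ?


8569 = 64 * 133 + 57
Check: 8512 + 57 = 8569

q = 133, r = 57


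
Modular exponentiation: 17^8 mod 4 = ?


17^1 mod 4 = 1
17^2 mod 4 = 1
17^3 mod 4 = 1
17^4 mod 4 = 1
17^5 mod 4 = 1
17^6 mod 4 = 1
17^7 mod 4 = 1
17^8 mod 4 = 1


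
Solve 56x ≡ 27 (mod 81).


GCD(56, 81) = 1, unique solution
a^(-1) mod 81 = 68
x = 68 * 27 mod 81 = 54

x ≡ 54 (mod 81)


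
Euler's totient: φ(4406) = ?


4406 = 2 × 2203
Prime factors: 2, 2203
φ(4406) = 4406 × (1-1/2) × (1-1/2203)
= 4406 × 1/2 × 2202/2203 = 2202

φ(4406) = 2202


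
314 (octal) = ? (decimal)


314 (base 8) = 204 (decimal)
204 (decimal) = 204 (base 10)


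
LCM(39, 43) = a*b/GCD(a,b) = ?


GCD(39, 43) = 1
LCM = 39*43/1 = 1677/1 = 1677

LCM = 1677


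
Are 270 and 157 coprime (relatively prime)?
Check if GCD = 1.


Euclidean algorithm:
270 = 1 * 157 + 113
157 = 1 * 113 + 44
113 = 2 * 44 + 25
44 = 1 * 25 + 19
25 = 1 * 19 + 6
19 = 3 * 6 + 1
6 = 6 * 1 + 0
GCD(270, 157) = 1

Yes, coprime (GCD = 1)


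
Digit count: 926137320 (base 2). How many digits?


926137320 in base 2 = 110111001100111011101111101000
Number of digits = 30

30 digits (base 2)


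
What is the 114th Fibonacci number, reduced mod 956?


F(k) mod 956 for k=1..114:
1, 1, 2, 3, 5, 8, 13, 21, 34, 55, 89, 144, 233, 377, 610, 31, 641, 672, 357, 73, 430, 503, 933, 480, 457, 937, 438, 419, 857, 320, 221, 541, 762, 347, 153, 500, 653, 197, 850, 91, 941, 76, 61, 137, 198, 335, 533, 868, 445, 357, 802, 203, 49, 252, 301, 553, 854, 451, 349, 800, 193, 37, 230, 267, 497, 764, 305, 113, 418, 531, 949, 524, 517, 85, 602, 687, 333, 64, 397, 461, 858, 363, 265, 628, 893, 565, 502, 111, 613, 724, 381, 149, 530, 679, 253, 932, 229, 205, 434, 639, 117, 756, 873, 673, 590, 307, 897, 248, 189, 437, 626, 107, 733, 840
F(114) mod 956 = 840


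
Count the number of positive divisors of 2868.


2868 = 2^2 × 3^1 × 239^1
d(2868) = (2+1) × (1+1) × (1+1) = 12

12 divisors


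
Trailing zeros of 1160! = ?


floor(1160/5) = 232
floor(1160/25) = 46
floor(1160/125) = 9
floor(1160/625) = 1
Total = 288

288 trailing zeros


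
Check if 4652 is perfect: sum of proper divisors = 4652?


Proper divisors of 4652: 1, 2, 4, 1163, 2326
Sum = 1 + 2 + 4 + 1163 + 2326 = 3496

No, 4652 is not perfect (3496 ≠ 4652)


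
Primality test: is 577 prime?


Check divisors up to sqrt(577) = 24.0208
No divisors found.
577 is prime.

Yes, 577 is prime


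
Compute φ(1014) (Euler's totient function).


1014 = 2 × 3 × 13^2
Prime factors: 2, 3, 13
φ(1014) = 1014 × (1-1/2) × (1-1/3) × (1-1/13)
= 1014 × 1/2 × 2/3 × 12/13 = 312

φ(1014) = 312


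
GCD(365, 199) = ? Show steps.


365 = 1 * 199 + 166
199 = 1 * 166 + 33
166 = 5 * 33 + 1
33 = 33 * 1 + 0
GCD = 1


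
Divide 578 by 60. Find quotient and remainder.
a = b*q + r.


578 = 60 * 9 + 38
Check: 540 + 38 = 578

q = 9, r = 38


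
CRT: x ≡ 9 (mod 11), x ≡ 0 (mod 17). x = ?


M = 11*17 = 187
M1 = M/11 = 17, M2 = M/17 = 11
M1^(-1) mod 11 = 2, M2^(-1) mod 17 = 14
x = 9*17*2 + 0*11*14 = 306
306 mod 187 = 119
Check: 119 mod 11 = 9 ✓, 119 mod 17 = 0 ✓

x ≡ 119 (mod 187)


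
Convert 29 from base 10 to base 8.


29 (base 10) = 29 (decimal)
29 (decimal) = 35 (base 8)


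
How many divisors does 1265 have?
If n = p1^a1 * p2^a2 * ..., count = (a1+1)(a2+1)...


1265 = 5^1 × 11^1 × 23^1
d(1265) = (1+1) × (1+1) × (1+1) = 8

8 divisors


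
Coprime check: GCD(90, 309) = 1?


Euclidean algorithm:
309 = 3 * 90 + 39
90 = 2 * 39 + 12
39 = 3 * 12 + 3
12 = 4 * 3 + 0
GCD(90, 309) = 3

No, not coprime (GCD = 3)


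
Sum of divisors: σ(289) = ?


Divisors of 289: 1, 17, 289
Sum = 1 + 17 + 289 = 307

σ(289) = 307


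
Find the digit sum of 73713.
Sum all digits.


7 + 3 + 7 + 1 + 3 = 21


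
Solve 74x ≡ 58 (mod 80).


GCD(74, 80) = 2 divides 58
Divide: 37x ≡ 29 (mod 40)
x ≡ 17 (mod 40)


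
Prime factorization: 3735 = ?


3735 / 3 = 1245
1245 / 3 = 415
415 / 5 = 83
83 / 83 = 1
3735 = 3^2 × 5 × 83


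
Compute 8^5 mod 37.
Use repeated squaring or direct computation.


8^1 mod 37 = 8
8^2 mod 37 = 27
8^3 mod 37 = 31
8^4 mod 37 = 26
8^5 mod 37 = 23


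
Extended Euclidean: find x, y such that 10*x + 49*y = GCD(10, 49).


Tabular extended Euclidean (each row: r = 10*s + 49*t):
r=10, s=1, t=0
r=49, s=0, t=1
q=0: r=10, s=1, t=0   [10*(1) + 49*(0) = 10]
q=4: r=9, s=-4, t=1   [10*(-4) + 49*(1) = 9]
q=1: r=1, s=5, t=-1   [10*(5) + 49*(-1) = 1]
q=9: r=0, s=-49, t=10   [10*(-49) + 49*(10) = 0]
GCD = 1; from the row with r=1: x=5, y=-1
Check: 10*(5) + 49*(-1) = 50 - 49 = 1

GCD = 1, x = 5, y = -1


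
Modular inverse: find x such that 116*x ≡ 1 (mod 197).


Use the extended Euclidean algorithm on (197, 116); each row r = 197*s + 116*t:
r=197, s=1, t=0
r=116, s=0, t=1
q=1: r=81, s=1, t=-1   [197*(1) + 116*(-1) = 81]
q=1: r=35, s=-1, t=2   [197*(-1) + 116*(2) = 35]
q=2: r=11, s=3, t=-5   [197*(3) + 116*(-5) = 11]
q=3: r=2, s=-10, t=17   [197*(-10) + 116*(17) = 2]
q=5: r=1, s=53, t=-90   [197*(53) + 116*(-90) = 1]
q=2: r=0, s=-116, t=197   [197*(-116) + 116*(197) = 0]
GCD = 1 with t = -90, so 116*(-90) ≡ 1 (mod 197)
Inverse = -90 mod 197 = 107
Check: 116 * 107 = 12412 ≡ 1 (mod 197)

116^(-1) ≡ 107 (mod 197)


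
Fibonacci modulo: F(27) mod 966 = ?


F(k) mod 966 for k=1..27:
1, 1, 2, 3, 5, 8, 13, 21, 34, 55, 89, 144, 233, 377, 610, 21, 631, 652, 317, 3, 320, 323, 643, 0, 643, 643, 320
F(27) mod 966 = 320


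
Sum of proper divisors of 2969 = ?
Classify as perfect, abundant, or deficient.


Proper divisors: 1
Sum = 1 = 1
1 < 2969 → deficient

s(2969) = 1 (deficient)


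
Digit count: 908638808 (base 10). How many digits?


908638808 has 9 digits in base 10
floor(log10(908638808)) + 1 = floor(8.9584) + 1 = 9

9 digits (base 10)


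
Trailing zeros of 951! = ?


floor(951/5) = 190
floor(951/25) = 38
floor(951/125) = 7
floor(951/625) = 1
Total = 236

236 trailing zeros


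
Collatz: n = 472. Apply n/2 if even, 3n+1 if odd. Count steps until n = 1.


472 → 236 → 118 → 59 → 178 → 89 → 268 → 134 → 67 → 202 → 101 → 304 → 152 → 76 → 38 → 19 → 58 → 29 → 88 → 44 → 22 → 11 → 34 → 17 → 52 → 26 → 13 → 40 → 20 → 10 → 5 → 16 → 8 → 4 → 2 → 1
Total steps = 35

35 steps


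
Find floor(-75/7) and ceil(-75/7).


-75/7 = -10.7143
floor = -11
ceil = -10

floor = -11, ceil = -10


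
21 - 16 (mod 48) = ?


21 - 16 = 5
5 mod 48 = 5


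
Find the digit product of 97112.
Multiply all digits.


9 × 7 × 1 × 1 × 2 = 126


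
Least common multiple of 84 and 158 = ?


GCD(84, 158) = 2
LCM = 84*158/2 = 13272/2 = 6636

LCM = 6636


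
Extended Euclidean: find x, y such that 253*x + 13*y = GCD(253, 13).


Tabular extended Euclidean (each row: r = 253*s + 13*t):
r=253, s=1, t=0
r=13, s=0, t=1
q=19: r=6, s=1, t=-19   [253*(1) + 13*(-19) = 6]
q=2: r=1, s=-2, t=39   [253*(-2) + 13*(39) = 1]
q=6: r=0, s=13, t=-253   [253*(13) + 13*(-253) = 0]
GCD = 1; from the row with r=1: x=-2, y=39
Check: 253*(-2) + 13*(39) = -506 + 507 = 1

GCD = 1, x = -2, y = 39


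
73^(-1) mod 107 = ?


Use the extended Euclidean algorithm on (107, 73); each row r = 107*s + 73*t:
r=107, s=1, t=0
r=73, s=0, t=1
q=1: r=34, s=1, t=-1   [107*(1) + 73*(-1) = 34]
q=2: r=5, s=-2, t=3   [107*(-2) + 73*(3) = 5]
q=6: r=4, s=13, t=-19   [107*(13) + 73*(-19) = 4]
q=1: r=1, s=-15, t=22   [107*(-15) + 73*(22) = 1]
q=4: r=0, s=73, t=-107   [107*(73) + 73*(-107) = 0]
GCD = 1 with t = 22, so 73*(22) ≡ 1 (mod 107)
Inverse = 22 mod 107 = 22
Check: 73 * 22 = 1606 ≡ 1 (mod 107)

73^(-1) ≡ 22 (mod 107)


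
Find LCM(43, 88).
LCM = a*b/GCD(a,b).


GCD(43, 88) = 1
LCM = 43*88/1 = 3784/1 = 3784

LCM = 3784


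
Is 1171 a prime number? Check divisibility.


Check divisors up to sqrt(1171) = 34.2199
No divisors found.
1171 is prime.

Yes, 1171 is prime


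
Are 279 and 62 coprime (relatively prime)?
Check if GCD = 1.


Euclidean algorithm:
279 = 4 * 62 + 31
62 = 2 * 31 + 0
GCD(279, 62) = 31

No, not coprime (GCD = 31)


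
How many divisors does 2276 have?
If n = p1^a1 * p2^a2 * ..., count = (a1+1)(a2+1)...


2276 = 2^2 × 569^1
d(2276) = (2+1) × (1+1) = 6

6 divisors


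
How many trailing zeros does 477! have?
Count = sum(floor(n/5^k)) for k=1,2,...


floor(477/5) = 95
floor(477/25) = 19
floor(477/125) = 3
Total = 117

117 trailing zeros


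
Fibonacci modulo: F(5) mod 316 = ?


F(k) mod 316 for k=1..5:
1, 1, 2, 3, 5
F(5) mod 316 = 5


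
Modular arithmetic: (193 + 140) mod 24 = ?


193 + 140 = 333
333 mod 24 = 21


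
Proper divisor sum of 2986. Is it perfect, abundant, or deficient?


Proper divisors: 1, 2, 1493
Sum = 1 + 2 + 1493 = 1496
1496 < 2986 → deficient

s(2986) = 1496 (deficient)


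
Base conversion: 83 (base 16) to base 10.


83 (base 16) = 131 (decimal)
131 (decimal) = 131 (base 10)


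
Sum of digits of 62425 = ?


6 + 2 + 4 + 2 + 5 = 19


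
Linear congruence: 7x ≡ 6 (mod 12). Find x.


GCD(7, 12) = 1, unique solution
a^(-1) mod 12 = 7
x = 7 * 6 mod 12 = 6

x ≡ 6 (mod 12)


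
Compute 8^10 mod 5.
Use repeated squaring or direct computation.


8^1 mod 5 = 3
8^2 mod 5 = 4
8^3 mod 5 = 2
8^4 mod 5 = 1
8^5 mod 5 = 3
8^6 mod 5 = 4
8^7 mod 5 = 2
8^8 mod 5 = 1
8^9 mod 5 = 3
8^10 mod 5 = 4


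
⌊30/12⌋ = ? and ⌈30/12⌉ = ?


30/12 = 2.5000
floor = 2
ceil = 3

floor = 2, ceil = 3


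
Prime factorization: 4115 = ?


4115 / 5 = 823
823 / 823 = 1
4115 = 5 × 823


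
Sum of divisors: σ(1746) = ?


Divisors of 1746: 1, 2, 3, 6, 9, 18, 97, 194, 291, 582, 873, 1746
Sum = 1 + 2 + 3 + 6 + 9 + 18 + 97 + 194 + 291 + 582 + 873 + 1746 = 3822

σ(1746) = 3822


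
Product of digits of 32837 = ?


3 × 2 × 8 × 3 × 7 = 1008


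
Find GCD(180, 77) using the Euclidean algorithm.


180 = 2 * 77 + 26
77 = 2 * 26 + 25
26 = 1 * 25 + 1
25 = 25 * 1 + 0
GCD = 1


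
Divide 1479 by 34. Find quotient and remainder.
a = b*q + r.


1479 = 34 * 43 + 17
Check: 1462 + 17 = 1479

q = 43, r = 17


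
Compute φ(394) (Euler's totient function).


394 = 2 × 197
Prime factors: 2, 197
φ(394) = 394 × (1-1/2) × (1-1/197)
= 394 × 1/2 × 196/197 = 196

φ(394) = 196


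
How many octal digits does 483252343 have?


483252343 in base 8 = 3463354167
Number of digits = 10

10 digits (base 8)


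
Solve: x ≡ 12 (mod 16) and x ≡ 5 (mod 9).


M = 16*9 = 144
M1 = M/16 = 9, M2 = M/9 = 16
M1^(-1) mod 16 = 9, M2^(-1) mod 9 = 4
x = 12*9*9 + 5*16*4 = 1292
1292 mod 144 = 140
Check: 140 mod 16 = 12 ✓, 140 mod 9 = 5 ✓

x ≡ 140 (mod 144)


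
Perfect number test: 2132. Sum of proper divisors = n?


Proper divisors of 2132: 1, 2, 4, 13, 26, 41, 52, 82, 164, 533, 1066
Sum = 1 + 2 + 4 + 13 + 26 + 41 + 52 + 82 + 164 + 533 + 1066 = 1984

No, 2132 is not perfect (1984 ≠ 2132)


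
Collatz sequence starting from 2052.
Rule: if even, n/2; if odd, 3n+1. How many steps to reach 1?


2052 → 1026 → 513 → 1540 → 770 → 385 → 1156 → 578 → 289 → 868 → 434 → 217 → 652 → 326 → 163 → 490 → 245 → 736 → 368 → 184 → 92 → 46 → 23 → 70 → 35 → 106 → 53 → 160 → 80 → 40 → 20 → 10 → 5 → 16 → 8 → 4 → 2 → 1
Total steps = 37

37 steps


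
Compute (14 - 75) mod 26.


14 - 75 = -61
-61 mod 26 = 17


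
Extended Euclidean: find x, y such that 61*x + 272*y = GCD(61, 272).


Tabular extended Euclidean (each row: r = 61*s + 272*t):
r=61, s=1, t=0
r=272, s=0, t=1
q=0: r=61, s=1, t=0   [61*(1) + 272*(0) = 61]
q=4: r=28, s=-4, t=1   [61*(-4) + 272*(1) = 28]
q=2: r=5, s=9, t=-2   [61*(9) + 272*(-2) = 5]
q=5: r=3, s=-49, t=11   [61*(-49) + 272*(11) = 3]
q=1: r=2, s=58, t=-13   [61*(58) + 272*(-13) = 2]
q=1: r=1, s=-107, t=24   [61*(-107) + 272*(24) = 1]
q=2: r=0, s=272, t=-61   [61*(272) + 272*(-61) = 0]
GCD = 1; from the row with r=1: x=-107, y=24
Check: 61*(-107) + 272*(24) = -6527 + 6528 = 1

GCD = 1, x = -107, y = 24


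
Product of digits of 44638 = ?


4 × 4 × 6 × 3 × 8 = 2304


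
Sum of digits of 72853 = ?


7 + 2 + 8 + 5 + 3 = 25


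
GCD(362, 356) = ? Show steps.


362 = 1 * 356 + 6
356 = 59 * 6 + 2
6 = 3 * 2 + 0
GCD = 2


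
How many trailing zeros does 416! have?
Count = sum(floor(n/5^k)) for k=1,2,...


floor(416/5) = 83
floor(416/25) = 16
floor(416/125) = 3
Total = 102

102 trailing zeros


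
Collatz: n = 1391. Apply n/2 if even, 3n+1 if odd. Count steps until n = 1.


1391 → 4174 → 2087 → 6262 → 3131 → 9394 → 4697 → 14092 → 7046 → 3523 → 10570 → 5285 → 15856 → 7928 → 3964 → 1982 → 991 → 2974 → 1487 → 4462 → 2231 → 6694 → 3347 → 10042 → 5021 → 15064 → 7532 → 3766 → 1883 → 5650 → 2825 → 8476 → 4238 → 2119 → 6358 → 3179 → 9538 → 4769 → 14308 → 7154 → 3577 → 10732 → 5366 → 2683 → 8050 → 4025 → 12076 → 6038 → 3019 → 9058 → 4529 → 13588 → 6794 → 3397 → 10192 → 5096 → 2548 → 1274 → 637 → 1912 → 956 → 478 → 239 → 718 → 359 → 1078 → 539 → 1618 → 809 → 2428 → 1214 → 607 → 1822 → 911 → 2734 → 1367 → 4102 → 2051 → 6154 → 3077 → 9232 → 4616 → 2308 → 1154 → 577 → 1732 → 866 → 433 → 1300 → 650 → 325 → 976 → 488 → 244 → 122 → 61 → 184 → 92 → 46 → 23 → 70 → 35 → 106 → 53 → 160 → 80 → 40 → 20 → 10 → 5 → 16 → 8 → 4 → 2 → 1
Total steps = 114

114 steps


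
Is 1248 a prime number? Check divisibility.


1248 / 2 = 624 (exact division)
1248 is NOT prime.

No, 1248 is not prime


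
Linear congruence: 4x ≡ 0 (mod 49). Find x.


GCD(4, 49) = 1, unique solution
a^(-1) mod 49 = 37
x = 37 * 0 mod 49 = 0

x ≡ 0 (mod 49)


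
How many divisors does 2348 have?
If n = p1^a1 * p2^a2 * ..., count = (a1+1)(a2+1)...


2348 = 2^2 × 587^1
d(2348) = (2+1) × (1+1) = 6

6 divisors


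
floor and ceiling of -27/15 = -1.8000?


-27/15 = -1.8000
floor = -2
ceil = -1

floor = -2, ceil = -1


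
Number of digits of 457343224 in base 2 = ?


457343224 in base 2 = 11011010000101000000011111000
Number of digits = 29

29 digits (base 2)


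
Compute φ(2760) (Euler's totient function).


2760 = 2^3 × 3 × 5 × 23
Prime factors: 2, 3, 5, 23
φ(2760) = 2760 × (1-1/2) × (1-1/3) × (1-1/5) × (1-1/23)
= 2760 × 1/2 × 2/3 × 4/5 × 22/23 = 704

φ(2760) = 704


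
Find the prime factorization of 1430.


1430 / 2 = 715
715 / 5 = 143
143 / 11 = 13
13 / 13 = 1
1430 = 2 × 5 × 11 × 13


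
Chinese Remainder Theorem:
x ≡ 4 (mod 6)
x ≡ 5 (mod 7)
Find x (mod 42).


M = 6*7 = 42
M1 = M/6 = 7, M2 = M/7 = 6
M1^(-1) mod 6 = 1, M2^(-1) mod 7 = 6
x = 4*7*1 + 5*6*6 = 208
208 mod 42 = 40
Check: 40 mod 6 = 4 ✓, 40 mod 7 = 5 ✓

x ≡ 40 (mod 42)


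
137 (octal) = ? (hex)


137 (base 8) = 95 (decimal)
95 (decimal) = 5F (base 16)


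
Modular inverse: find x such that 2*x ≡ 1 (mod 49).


Use the extended Euclidean algorithm on (49, 2); each row r = 49*s + 2*t:
r=49, s=1, t=0
r=2, s=0, t=1
q=24: r=1, s=1, t=-24   [49*(1) + 2*(-24) = 1]
q=2: r=0, s=-2, t=49   [49*(-2) + 2*(49) = 0]
GCD = 1 with t = -24, so 2*(-24) ≡ 1 (mod 49)
Inverse = -24 mod 49 = 25
Check: 2 * 25 = 50 ≡ 1 (mod 49)

2^(-1) ≡ 25 (mod 49)


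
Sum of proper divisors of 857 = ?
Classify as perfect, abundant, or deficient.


Proper divisors: 1
Sum = 1 = 1
1 < 857 → deficient

s(857) = 1 (deficient)


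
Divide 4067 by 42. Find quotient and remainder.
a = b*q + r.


4067 = 42 * 96 + 35
Check: 4032 + 35 = 4067

q = 96, r = 35


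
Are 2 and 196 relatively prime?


Euclidean algorithm:
196 = 98 * 2 + 0
GCD(2, 196) = 2

No, not coprime (GCD = 2)


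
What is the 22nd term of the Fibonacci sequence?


Sequence: 1, 1, 2, 3, 5, 8, 13, 21, 34, 55, 89, 144, 233, 377, 610, 987, 1597, 2584, 4181, 6765, 10946, 17711
F(22) = 17711


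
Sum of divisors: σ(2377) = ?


Divisors of 2377: 1, 2377
Sum = 1 + 2377 = 2378

σ(2377) = 2378


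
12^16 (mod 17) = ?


12^1 mod 17 = 12
12^2 mod 17 = 8
12^3 mod 17 = 11
12^4 mod 17 = 13
12^5 mod 17 = 3
12^6 mod 17 = 2
12^7 mod 17 = 7
12^8 mod 17 = 16
12^9 mod 17 = 5
12^10 mod 17 = 9
12^11 mod 17 = 6
12^12 mod 17 = 4
12^13 mod 17 = 14
12^14 mod 17 = 15
12^15 mod 17 = 10
12^16 mod 17 = 1


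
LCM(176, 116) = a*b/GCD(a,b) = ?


GCD(176, 116) = 4
LCM = 176*116/4 = 20416/4 = 5104

LCM = 5104


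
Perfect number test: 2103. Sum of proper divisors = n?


Proper divisors of 2103: 1, 3, 701
Sum = 1 + 3 + 701 = 705

No, 2103 is not perfect (705 ≠ 2103)


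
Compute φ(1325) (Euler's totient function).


1325 = 5^2 × 53
Prime factors: 5, 53
φ(1325) = 1325 × (1-1/5) × (1-1/53)
= 1325 × 4/5 × 52/53 = 1040

φ(1325) = 1040


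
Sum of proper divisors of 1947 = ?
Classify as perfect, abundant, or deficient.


Proper divisors: 1, 3, 11, 33, 59, 177, 649
Sum = 1 + 3 + 11 + 33 + 59 + 177 + 649 = 933
933 < 1947 → deficient

s(1947) = 933 (deficient)


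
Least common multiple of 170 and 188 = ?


GCD(170, 188) = 2
LCM = 170*188/2 = 31960/2 = 15980

LCM = 15980


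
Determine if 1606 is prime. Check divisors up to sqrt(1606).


1606 / 2 = 803 (exact division)
1606 is NOT prime.

No, 1606 is not prime


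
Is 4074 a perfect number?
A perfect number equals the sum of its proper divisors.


Proper divisors of 4074: 1, 2, 3, 6, 7, 14, 21, 42, 97, 194, 291, 582, 679, 1358, 2037
Sum = 1 + 2 + 3 + 6 + 7 + 14 + 21 + 42 + 97 + 194 + 291 + 582 + 679 + 1358 + 2037 = 5334

No, 4074 is not perfect (5334 ≠ 4074)


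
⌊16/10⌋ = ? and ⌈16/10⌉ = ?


16/10 = 1.6000
floor = 1
ceil = 2

floor = 1, ceil = 2


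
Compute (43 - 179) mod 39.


43 - 179 = -136
-136 mod 39 = 20


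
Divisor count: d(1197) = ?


1197 = 3^2 × 7^1 × 19^1
d(1197) = (2+1) × (1+1) × (1+1) = 12

12 divisors


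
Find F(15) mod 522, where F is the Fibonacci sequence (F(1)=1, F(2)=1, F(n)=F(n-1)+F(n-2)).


F(k) mod 522 for k=1..15:
1, 1, 2, 3, 5, 8, 13, 21, 34, 55, 89, 144, 233, 377, 88
F(15) mod 522 = 88


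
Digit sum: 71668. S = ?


7 + 1 + 6 + 6 + 8 = 28


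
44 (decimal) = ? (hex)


44 (base 10) = 44 (decimal)
44 (decimal) = 2C (base 16)


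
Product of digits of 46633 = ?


4 × 6 × 6 × 3 × 3 = 1296


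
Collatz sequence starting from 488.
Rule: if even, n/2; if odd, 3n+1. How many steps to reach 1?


488 → 244 → 122 → 61 → 184 → 92 → 46 → 23 → 70 → 35 → 106 → 53 → 160 → 80 → 40 → 20 → 10 → 5 → 16 → 8 → 4 → 2 → 1
Total steps = 22

22 steps
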